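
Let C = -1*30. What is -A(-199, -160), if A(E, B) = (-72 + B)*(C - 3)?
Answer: -7656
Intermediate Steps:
C = -30
A(E, B) = 2376 - 33*B (A(E, B) = (-72 + B)*(-30 - 3) = (-72 + B)*(-33) = 2376 - 33*B)
-A(-199, -160) = -(2376 - 33*(-160)) = -(2376 + 5280) = -1*7656 = -7656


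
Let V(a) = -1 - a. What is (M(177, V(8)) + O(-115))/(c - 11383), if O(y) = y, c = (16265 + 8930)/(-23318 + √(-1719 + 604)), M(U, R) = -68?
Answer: 1132745991781101/70465964749560356 - 4610685*I*√1115/70465964749560356 ≈ 0.016075 - 2.1849e-9*I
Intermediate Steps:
c = 25195/(-23318 + I*√1115) (c = 25195/(-23318 + √(-1115)) = 25195/(-23318 + I*√1115) ≈ -1.0805 - 0.0015473*I)
(M(177, V(8)) + O(-115))/(c - 11383) = (-68 - 115)/((-587497010/543730239 - 25195*I*√1115/543730239) - 11383) = -183/(-6189868807547/543730239 - 25195*I*√1115/543730239)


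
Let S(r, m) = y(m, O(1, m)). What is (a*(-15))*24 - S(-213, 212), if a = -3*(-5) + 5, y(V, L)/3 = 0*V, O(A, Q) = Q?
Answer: -7200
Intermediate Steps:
y(V, L) = 0 (y(V, L) = 3*(0*V) = 3*0 = 0)
S(r, m) = 0
a = 20 (a = 15 + 5 = 20)
(a*(-15))*24 - S(-213, 212) = (20*(-15))*24 - 1*0 = -300*24 + 0 = -7200 + 0 = -7200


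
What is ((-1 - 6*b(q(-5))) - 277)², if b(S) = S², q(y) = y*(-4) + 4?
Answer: 13942756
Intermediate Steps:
q(y) = 4 - 4*y (q(y) = -4*y + 4 = 4 - 4*y)
((-1 - 6*b(q(-5))) - 277)² = ((-1 - 6*(4 - 4*(-5))²) - 277)² = ((-1 - 6*(4 + 20)²) - 277)² = ((-1 - 6*24²) - 277)² = ((-1 - 6*576) - 277)² = ((-1 - 3456) - 277)² = (-3457 - 277)² = (-3734)² = 13942756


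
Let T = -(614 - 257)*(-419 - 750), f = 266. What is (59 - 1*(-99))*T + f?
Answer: 65938880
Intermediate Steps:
T = 417333 (T = -357*(-1169) = -1*(-417333) = 417333)
(59 - 1*(-99))*T + f = (59 - 1*(-99))*417333 + 266 = (59 + 99)*417333 + 266 = 158*417333 + 266 = 65938614 + 266 = 65938880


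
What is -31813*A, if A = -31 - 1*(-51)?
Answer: -636260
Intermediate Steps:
A = 20 (A = -31 + 51 = 20)
-31813*A = -31813*20 = -636260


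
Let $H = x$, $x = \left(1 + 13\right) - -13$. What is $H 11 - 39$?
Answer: $258$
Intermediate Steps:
$x = 27$ ($x = 14 + 13 = 27$)
$H = 27$
$H 11 - 39 = 27 \cdot 11 - 39 = 297 - 39 = 258$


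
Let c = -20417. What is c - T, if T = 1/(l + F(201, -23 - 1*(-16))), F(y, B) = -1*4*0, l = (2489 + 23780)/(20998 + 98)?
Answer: -536355269/26269 ≈ -20418.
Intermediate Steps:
l = 26269/21096 ≈ 1.2452
F(y, B) = 0 (F(y, B) = -4*0 = 0)
T = 21096/26269 (T = 1/(26269/21096 + 0) = 1/(26269/21096) = 21096/26269 ≈ 0.80308)
c - T = -20417 - 1*21096/26269 = -20417 - 21096/26269 = -536355269/26269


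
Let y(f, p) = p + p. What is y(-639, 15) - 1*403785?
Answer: -403755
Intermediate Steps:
y(f, p) = 2*p
y(-639, 15) - 1*403785 = 2*15 - 1*403785 = 30 - 403785 = -403755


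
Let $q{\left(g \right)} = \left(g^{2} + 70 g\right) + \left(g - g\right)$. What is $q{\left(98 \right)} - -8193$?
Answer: $24657$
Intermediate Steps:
$q{\left(g \right)} = g^{2} + 70 g$ ($q{\left(g \right)} = \left(g^{2} + 70 g\right) + 0 = g^{2} + 70 g$)
$q{\left(98 \right)} - -8193 = 98 \left(70 + 98\right) - -8193 = 98 \cdot 168 + 8193 = 16464 + 8193 = 24657$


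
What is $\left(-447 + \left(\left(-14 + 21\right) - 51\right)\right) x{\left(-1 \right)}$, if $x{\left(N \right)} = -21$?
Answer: $10311$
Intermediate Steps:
$\left(-447 + \left(\left(-14 + 21\right) - 51\right)\right) x{\left(-1 \right)} = \left(-447 + \left(\left(-14 + 21\right) - 51\right)\right) \left(-21\right) = \left(-447 + \left(7 - 51\right)\right) \left(-21\right) = \left(-447 - 44\right) \left(-21\right) = \left(-491\right) \left(-21\right) = 10311$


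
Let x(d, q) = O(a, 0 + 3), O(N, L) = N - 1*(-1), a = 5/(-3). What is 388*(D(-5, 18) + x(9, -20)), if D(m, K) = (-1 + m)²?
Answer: 41128/3 ≈ 13709.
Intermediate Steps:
a = -5/3 (a = 5*(-⅓) = -5/3 ≈ -1.6667)
O(N, L) = 1 + N (O(N, L) = N + 1 = 1 + N)
x(d, q) = -⅔ (x(d, q) = 1 - 5/3 = -⅔)
388*(D(-5, 18) + x(9, -20)) = 388*((-1 - 5)² - ⅔) = 388*((-6)² - ⅔) = 388*(36 - ⅔) = 388*(106/3) = 41128/3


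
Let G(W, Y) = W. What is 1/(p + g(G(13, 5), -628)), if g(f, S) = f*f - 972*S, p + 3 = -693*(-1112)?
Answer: 1/1381198 ≈ 7.2401e-7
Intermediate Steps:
p = 770613 (p = -3 - 693*(-1112) = -3 + 770616 = 770613)
g(f, S) = f**2 - 972*S
1/(p + g(G(13, 5), -628)) = 1/(770613 + (13**2 - 972*(-628))) = 1/(770613 + (169 + 610416)) = 1/(770613 + 610585) = 1/1381198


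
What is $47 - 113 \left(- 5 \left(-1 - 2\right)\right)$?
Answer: $-1648$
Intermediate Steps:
$47 - 113 \left(- 5 \left(-1 - 2\right)\right) = 47 - 113 \left(\left(-5\right) \left(-3\right)\right) = 47 - 1695 = -1648$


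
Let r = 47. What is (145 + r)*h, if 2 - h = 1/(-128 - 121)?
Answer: 31936/83 ≈ 384.77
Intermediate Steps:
h = 499/249 (h = 2 - 1/(-128 - 121) = 2 - 1/(-249) = 2 - 1*(-1/249) = 2 + 1/249 = 499/249 ≈ 2.0040)
(145 + r)*h = (145 + 47)*(499/249) = 192*(499/249) = 31936/83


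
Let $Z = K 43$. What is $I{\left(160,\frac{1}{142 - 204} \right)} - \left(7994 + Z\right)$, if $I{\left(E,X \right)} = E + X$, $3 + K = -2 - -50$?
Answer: $- \frac{605679}{62} \approx -9769.0$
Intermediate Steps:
$K = 45$ ($K = -3 - -48 = -3 + \left(-2 + 50\right) = -3 + 48 = 45$)
$Z = 1935$ ($Z = 45 \cdot 43 = 1935$)
$I{\left(160,\frac{1}{142 - 204} \right)} - \left(7994 + Z\right) = \left(160 + \frac{1}{142 - 204}\right) - \left(7994 + 1935\right) = \left(160 + \frac{1}{-62}\right) - 9929 = \left(160 - \frac{1}{62}\right) - 9929 = \frac{9919}{62} - 9929 = - \frac{605679}{62}$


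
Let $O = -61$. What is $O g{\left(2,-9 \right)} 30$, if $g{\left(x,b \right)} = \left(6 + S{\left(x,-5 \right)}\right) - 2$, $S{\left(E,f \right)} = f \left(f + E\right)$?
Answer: $-34770$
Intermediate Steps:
$S{\left(E,f \right)} = f \left(E + f\right)$
$g{\left(x,b \right)} = 29 - 5 x$ ($g{\left(x,b \right)} = \left(6 - 5 \left(x - 5\right)\right) - 2 = \left(6 - 5 \left(-5 + x\right)\right) - 2 = \left(6 - \left(-25 + 5 x\right)\right) - 2 = \left(31 - 5 x\right) - 2 = 29 - 5 x$)
$O g{\left(2,-9 \right)} 30 = - 61 \left(29 - 10\right) 30 = \left(-61\right) 19 \cdot 30 = \left(-1159\right) 30 = -34770$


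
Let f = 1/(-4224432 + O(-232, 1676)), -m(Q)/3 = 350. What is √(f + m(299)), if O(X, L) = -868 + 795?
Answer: I*√18738764624000755/4224505 ≈ 32.404*I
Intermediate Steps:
m(Q) = -1050 (m(Q) = -3*350 = -1050)
O(X, L) = -73
f = -1/4224505 (f = 1/(-4224432 - 73) = 1/(-4224505) = -1/4224505 ≈ -2.3671e-7)
√(f + m(299)) = √(-1/4224505 - 1050) = √(-4435730251/4224505) = I*√18738764624000755/4224505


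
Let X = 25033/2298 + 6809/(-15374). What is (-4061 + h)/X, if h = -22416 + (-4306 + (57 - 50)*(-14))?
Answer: -272752201803/92302565 ≈ -2955.0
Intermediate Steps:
h = -26820 (h = -22416 + (-4306 + 7*(-14)) = -22416 + (-4306 - 98) = -22416 - 4404 = -26820)
X = 92302565/8832363 (X = 25033*(1/2298) + 6809*(-1/15374) = 25033/2298 - 6809/15374 = 92302565/8832363 ≈ 10.451)
(-4061 + h)/X = (-4061 - 26820)/(92302565/8832363) = -30881*8832363/92302565 = -272752201803/92302565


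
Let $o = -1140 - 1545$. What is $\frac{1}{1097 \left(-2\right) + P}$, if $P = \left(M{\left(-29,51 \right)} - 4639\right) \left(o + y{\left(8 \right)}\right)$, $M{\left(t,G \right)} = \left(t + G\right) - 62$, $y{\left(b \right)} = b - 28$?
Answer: $\frac{1}{12654501} \approx 7.9023 \cdot 10^{-8}$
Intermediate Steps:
$y{\left(b \right)} = -28 + b$
$M{\left(t,G \right)} = -62 + G + t$ ($M{\left(t,G \right)} = \left(G + t\right) - 62 = -62 + G + t$)
$o = -2685$
$P = 12656695$ ($P = \left(\left(-62 + 51 - 29\right) - 4639\right) \left(-2685 + \left(-28 + 8\right)\right) = \left(-40 - 4639\right) \left(-2685 - 20\right) = \left(-4679\right) \left(-2705\right) = 12656695$)
$\frac{1}{1097 \left(-2\right) + P} = \frac{1}{1097 \left(-2\right) + 12656695} = \frac{1}{-2194 + 12656695} = \frac{1}{12654501}$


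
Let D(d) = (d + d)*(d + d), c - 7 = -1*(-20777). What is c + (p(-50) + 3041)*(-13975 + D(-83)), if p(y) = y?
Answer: 40641555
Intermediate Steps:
c = 20784 (c = 7 - 1*(-20777) = 7 + 20777 = 20784)
D(d) = 4*d² (D(d) = (2*d)*(2*d) = 4*d²)
c + (p(-50) + 3041)*(-13975 + D(-83)) = 20784 + (-50 + 3041)*(-13975 + 4*(-83)²) = 20784 + 2991*(-13975 + 4*6889) = 20784 + 2991*(-13975 + 27556) = 20784 + 2991*13581 = 20784 + 40620771 = 40641555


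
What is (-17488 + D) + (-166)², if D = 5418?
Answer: 15486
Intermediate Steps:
(-17488 + D) + (-166)² = (-17488 + 5418) + (-166)² = -12070 + 27556 = 15486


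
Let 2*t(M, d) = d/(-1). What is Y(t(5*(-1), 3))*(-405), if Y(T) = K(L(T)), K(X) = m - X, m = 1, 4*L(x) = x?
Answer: -4455/8 ≈ -556.88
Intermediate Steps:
L(x) = x/4
t(M, d) = -d/2 (t(M, d) = (d/(-1))/2 = (d*(-1))/2 = (-d)/2 = -d/2)
K(X) = 1 - X
Y(T) = 1 - T/4
Y(t(5*(-1), 3))*(-405) = (1 - (-1)*3/8)*(-405) = (1 - ¼*(-3/2))*(-405) = (1 + 3/8)*(-405) = (11/8)*(-405) = -4455/8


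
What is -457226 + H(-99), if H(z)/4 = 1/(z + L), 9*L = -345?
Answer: -47094281/103 ≈ -4.5723e+5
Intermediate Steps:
L = -115/3 (L = (⅑)*(-345) = -115/3 ≈ -38.333)
H(z) = 4/(-115/3 + z) (H(z) = 4/(z - 115/3) = 4/(-115/3 + z))
-457226 + H(-99) = -457226 + 12/(-115 + 3*(-99)) = -457226 + 12/(-115 - 297) = -457226 + 12/(-412) = -457226 + 12*(-1/412) = -457226 - 3/103 = -47094281/103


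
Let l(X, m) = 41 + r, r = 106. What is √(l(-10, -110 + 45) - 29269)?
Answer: I*√29122 ≈ 170.65*I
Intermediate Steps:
l(X, m) = 147 (l(X, m) = 41 + 106 = 147)
√(l(-10, -110 + 45) - 29269) = √(147 - 29269) = √(-29122) = I*√29122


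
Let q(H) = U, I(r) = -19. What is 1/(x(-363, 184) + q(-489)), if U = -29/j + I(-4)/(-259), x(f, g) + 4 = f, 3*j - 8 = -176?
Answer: -296/108457 ≈ -0.0027292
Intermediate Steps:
j = -56 (j = 8/3 + (⅓)*(-176) = 8/3 - 176/3 = -56)
x(f, g) = -4 + f
U = 175/296 (U = -29/(-56) - 19/(-259) = -29*(-1/56) - 19*(-1/259) = 29/56 + 19/259 = 175/296 ≈ 0.59122)
q(H) = 175/296
1/(x(-363, 184) + q(-489)) = 1/((-4 - 363) + 175/296) = 1/(-367 + 175/296) = 1/(-108457/296) = -296/108457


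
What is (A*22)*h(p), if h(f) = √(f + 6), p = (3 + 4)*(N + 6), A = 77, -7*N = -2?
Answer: 8470*√2 ≈ 11978.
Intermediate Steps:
N = 2/7 (N = -⅐*(-2) = 2/7 ≈ 0.28571)
p = 44 (p = (3 + 4)*(2/7 + 6) = 7*(44/7) = 44)
h(f) = √(6 + f)
(A*22)*h(p) = (77*22)*√(6 + 44) = 1694*√50 = 1694*(5*√2) = 8470*√2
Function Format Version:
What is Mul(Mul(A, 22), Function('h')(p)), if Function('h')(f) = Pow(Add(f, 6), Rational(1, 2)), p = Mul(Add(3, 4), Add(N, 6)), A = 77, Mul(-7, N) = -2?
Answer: Mul(8470, Pow(2, Rational(1, 2))) ≈ 11978.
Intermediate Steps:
N = Rational(2, 7) (N = Mul(Rational(-1, 7), -2) = Rational(2, 7) ≈ 0.28571)
p = 44 (p = Mul(Add(3, 4), Add(Rational(2, 7), 6)) = Mul(7, Rational(44, 7)) = 44)
Function('h')(f) = Pow(Add(6, f), Rational(1, 2))
Mul(Mul(A, 22), Function('h')(p)) = Mul(Mul(77, 22), Pow(Add(6, 44), Rational(1, 2))) = Mul(1694, Pow(50, Rational(1, 2))) = Mul(1694, Mul(5, Pow(2, Rational(1, 2)))) = Mul(8470, Pow(2, Rational(1, 2)))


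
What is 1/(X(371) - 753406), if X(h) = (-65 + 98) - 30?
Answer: -1/753403 ≈ -1.3273e-6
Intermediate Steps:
X(h) = 3 (X(h) = 33 - 30 = 3)
1/(X(371) - 753406) = 1/(3 - 753406) = 1/(-753403) = -1/753403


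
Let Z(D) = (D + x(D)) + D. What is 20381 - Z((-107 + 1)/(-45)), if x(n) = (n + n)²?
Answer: 41217041/2025 ≈ 20354.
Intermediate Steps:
x(n) = 4*n² (x(n) = (2*n)² = 4*n²)
Z(D) = 2*D + 4*D² (Z(D) = (D + 4*D²) + D = 2*D + 4*D²)
20381 - Z((-107 + 1)/(-45)) = 20381 - 2*(-107 + 1)/(-45)*(1 + 2*((-107 + 1)/(-45))) = 20381 - 2*(-106*(-1/45))*(1 + 2*(-106*(-1/45))) = 20381 - 2*106*(1 + 2*(106/45))/45 = 20381 - 2*106*(1 + 212/45)/45 = 20381 - 2*106*257/(45*45) = 20381 - 1*54484/2025 = 20381 - 54484/2025 = 41217041/2025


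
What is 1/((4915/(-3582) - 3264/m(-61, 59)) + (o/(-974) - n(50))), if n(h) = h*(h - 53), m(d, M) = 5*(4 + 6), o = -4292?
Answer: 43610850/3827045387 ≈ 0.011395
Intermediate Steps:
m(d, M) = 50 (m(d, M) = 5*10 = 50)
n(h) = h*(-53 + h)
1/((4915/(-3582) - 3264/m(-61, 59)) + (o/(-974) - n(50))) = 1/((4915/(-3582) - 3264/50) + (-4292/(-974) - 50*(-53 + 50))) = 1/((4915*(-1/3582) - 3264*1/50) + (-4292*(-1/974) - 50*(-3))) = 1/((-4915/3582 - 1632/25) + (2146/487 - 1*(-150))) = 1/(-5968699/89550 + (2146/487 + 150)) = 1/(-5968699/89550 + 75196/487) = 1/(3827045387/43610850) = 43610850/3827045387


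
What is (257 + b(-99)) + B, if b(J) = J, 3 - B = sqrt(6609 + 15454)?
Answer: 161 - sqrt(22063) ≈ 12.464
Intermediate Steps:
B = 3 - sqrt(22063) (B = 3 - sqrt(6609 + 15454) = 3 - sqrt(22063) ≈ -145.54)
(257 + b(-99)) + B = (257 - 99) + (3 - sqrt(22063)) = 158 + (3 - sqrt(22063)) = 161 - sqrt(22063)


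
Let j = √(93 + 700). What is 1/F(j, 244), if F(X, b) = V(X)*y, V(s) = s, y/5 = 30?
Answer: √793/118950 ≈ 0.00023674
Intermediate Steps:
y = 150 (y = 5*30 = 150)
j = √793 ≈ 28.160
F(X, b) = 150*X (F(X, b) = X*150 = 150*X)
1/F(j, 244) = 1/(150*√793) = √793/118950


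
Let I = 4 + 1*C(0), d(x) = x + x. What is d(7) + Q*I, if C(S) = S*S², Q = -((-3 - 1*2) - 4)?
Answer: 50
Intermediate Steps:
Q = 9 (Q = -((-3 - 2) - 4) = -(-5 - 4) = -1*(-9) = 9)
d(x) = 2*x
C(S) = S³
I = 4 (I = 4 + 1*0³ = 4 + 1*0 = 4 + 0 = 4)
d(7) + Q*I = 2*7 + 9*4 = 14 + 36 = 50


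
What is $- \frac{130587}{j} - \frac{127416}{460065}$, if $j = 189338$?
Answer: $- \frac{28067732921}{29035928990} \approx -0.96665$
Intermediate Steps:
$- \frac{130587}{j} - \frac{127416}{460065} = - \frac{130587}{189338} - \frac{127416}{460065} = \left(-130587\right) \frac{1}{189338} - \frac{42472}{153355} = - \frac{130587}{189338} - \frac{42472}{153355} = - \frac{28067732921}{29035928990}$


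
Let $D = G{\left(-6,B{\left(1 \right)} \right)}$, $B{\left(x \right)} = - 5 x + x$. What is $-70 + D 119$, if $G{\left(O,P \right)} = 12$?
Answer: $1358$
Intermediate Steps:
$B{\left(x \right)} = - 4 x$
$D = 12$
$-70 + D 119 = -70 + 12 \cdot 119 = -70 + 1428 = 1358$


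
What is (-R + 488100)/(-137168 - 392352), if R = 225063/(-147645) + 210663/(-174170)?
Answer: -16407480659773/17799714191200 ≈ -0.92178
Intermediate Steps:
R = -91898773/33614810 (R = 225063*(-1/147645) + 210663*(-1/174170) = -1471/965 - 210663/174170 = -91898773/33614810 ≈ -2.7339)
(-R + 488100)/(-137168 - 392352) = (-1*(-91898773/33614810) + 488100)/(-137168 - 392352) = (91898773/33614810 + 488100)/(-529520) = (16407480659773/33614810)*(-1/529520) = -16407480659773/17799714191200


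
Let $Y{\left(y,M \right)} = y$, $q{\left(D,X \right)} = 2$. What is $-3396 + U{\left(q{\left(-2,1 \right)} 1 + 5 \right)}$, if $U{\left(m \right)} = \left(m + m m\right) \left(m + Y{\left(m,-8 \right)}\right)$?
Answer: $-2612$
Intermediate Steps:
$U{\left(m \right)} = 2 m \left(m + m^{2}\right)$ ($U{\left(m \right)} = \left(m + m m\right) \left(m + m\right) = \left(m + m^{2}\right) 2 m = 2 m \left(m + m^{2}\right)$)
$-3396 + U{\left(q{\left(-2,1 \right)} 1 + 5 \right)} = -3396 + 2 \left(2 \cdot 1 + 5\right)^{2} \left(1 + \left(2 \cdot 1 + 5\right)\right) = -3396 + 2 \left(2 + 5\right)^{2} \left(1 + \left(2 + 5\right)\right) = -3396 + 2 \cdot 7^{2} \left(1 + 7\right) = -3396 + 2 \cdot 49 \cdot 8 = -3396 + 784 = -2612$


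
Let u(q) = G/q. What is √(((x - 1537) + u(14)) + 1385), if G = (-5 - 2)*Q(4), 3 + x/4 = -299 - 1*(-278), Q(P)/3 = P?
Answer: I*√254 ≈ 15.937*I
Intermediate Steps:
Q(P) = 3*P
x = -96 (x = -12 + 4*(-299 - 1*(-278)) = -12 + 4*(-299 + 278) = -12 + 4*(-21) = -12 - 84 = -96)
G = -84 (G = (-5 - 2)*(3*4) = -7*12 = -84)
u(q) = -84/q
√(((x - 1537) + u(14)) + 1385) = √(((-96 - 1537) - 84/14) + 1385) = √((-1633 - 84*1/14) + 1385) = √((-1633 - 6) + 1385) = √(-1639 + 1385) = √(-254) = I*√254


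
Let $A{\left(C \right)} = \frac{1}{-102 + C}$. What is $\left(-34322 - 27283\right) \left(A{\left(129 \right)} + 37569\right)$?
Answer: $- \frac{6943321580}{3} \approx -2.3144 \cdot 10^{9}$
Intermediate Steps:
$\left(-34322 - 27283\right) \left(A{\left(129 \right)} + 37569\right) = \left(-34322 - 27283\right) \left(\frac{1}{-102 + 129} + 37569\right) = - 61605 \left(\frac{1}{27} + 37569\right) = \left(-61605\right) \frac{1014364}{27} = - \frac{6943321580}{3}$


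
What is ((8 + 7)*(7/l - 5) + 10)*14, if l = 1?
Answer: 560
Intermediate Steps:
((8 + 7)*(7/l - 5) + 10)*14 = ((8 + 7)*(7/1 - 5) + 10)*14 = (15*(7*1 - 5) + 10)*14 = (15*(7 - 5) + 10)*14 = (15*2 + 10)*14 = (30 + 10)*14 = 40*14 = 560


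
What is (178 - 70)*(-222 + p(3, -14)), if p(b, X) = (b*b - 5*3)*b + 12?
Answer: -24624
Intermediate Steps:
p(b, X) = 12 + b*(-15 + b²) (p(b, X) = (b² - 15)*b + 12 = (-15 + b²)*b + 12 = b*(-15 + b²) + 12 = 12 + b*(-15 + b²))
(178 - 70)*(-222 + p(3, -14)) = (178 - 70)*(-222 + (12 + 3³ - 15*3)) = 108*(-222 + (12 + 27 - 45)) = 108*(-222 - 6) = 108*(-228) = -24624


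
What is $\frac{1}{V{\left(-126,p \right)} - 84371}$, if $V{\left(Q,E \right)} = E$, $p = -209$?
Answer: $- \frac{1}{84580} \approx -1.1823 \cdot 10^{-5}$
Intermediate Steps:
$\frac{1}{V{\left(-126,p \right)} - 84371} = \frac{1}{-209 - 84371} = \frac{1}{-84580} = - \frac{1}{84580}$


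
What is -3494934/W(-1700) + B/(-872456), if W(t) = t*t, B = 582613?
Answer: -36975997718/19698420625 ≈ -1.8771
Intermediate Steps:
W(t) = t²
-3494934/W(-1700) + B/(-872456) = -3494934/((-1700)²) + 582613/(-872456) = -3494934/2890000 + 582613*(-1/872456) = -3494934*1/2890000 - 582613/872456 = -1747467/1445000 - 582613/872456 = -36975997718/19698420625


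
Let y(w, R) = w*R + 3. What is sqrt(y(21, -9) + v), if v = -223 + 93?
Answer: 2*I*sqrt(79) ≈ 17.776*I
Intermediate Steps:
v = -130
y(w, R) = 3 + R*w (y(w, R) = R*w + 3 = 3 + R*w)
sqrt(y(21, -9) + v) = sqrt((3 - 9*21) - 130) = sqrt((3 - 189) - 130) = sqrt(-186 - 130) = sqrt(-316) = 2*I*sqrt(79)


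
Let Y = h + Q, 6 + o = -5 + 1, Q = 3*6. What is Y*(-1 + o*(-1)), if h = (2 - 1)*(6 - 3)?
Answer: 189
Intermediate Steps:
Q = 18
o = -10 (o = -6 + (-5 + 1) = -6 - 4 = -10)
h = 3 (h = 1*3 = 3)
Y = 21 (Y = 3 + 18 = 21)
Y*(-1 + o*(-1)) = 21*(-1 - 10*(-1)) = 21*(-1 + 10) = 21*9 = 189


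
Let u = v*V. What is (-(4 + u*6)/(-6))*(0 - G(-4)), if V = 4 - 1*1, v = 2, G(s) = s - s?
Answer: 0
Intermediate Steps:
G(s) = 0
V = 3 (V = 4 - 1 = 3)
u = 6 (u = 2*3 = 6)
(-(4 + u*6)/(-6))*(0 - G(-4)) = (-(4 + 6*6)/(-6))*(0 - 1*0) = (-(4 + 36)*(-⅙))*(0 + 0) = (-1*40*(-⅙))*0 = -40*(-⅙)*0 = (20/3)*0 = 0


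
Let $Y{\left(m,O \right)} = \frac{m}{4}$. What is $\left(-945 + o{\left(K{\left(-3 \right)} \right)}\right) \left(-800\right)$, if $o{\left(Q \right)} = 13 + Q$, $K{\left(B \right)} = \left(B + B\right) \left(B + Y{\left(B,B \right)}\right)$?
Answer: $727600$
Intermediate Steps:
$Y{\left(m,O \right)} = \frac{m}{4}$ ($Y{\left(m,O \right)} = m \frac{1}{4} = \frac{m}{4}$)
$K{\left(B \right)} = \frac{5 B^{2}}{2}$ ($K{\left(B \right)} = \left(B + B\right) \left(B + \frac{B}{4}\right) = 2 B \frac{5 B}{4} = \frac{5 B^{2}}{2}$)
$\left(-945 + o{\left(K{\left(-3 \right)} \right)}\right) \left(-800\right) = \left(-945 + \left(13 + \frac{5 \left(-3\right)^{2}}{2}\right)\right) \left(-800\right) = \left(-945 + \left(13 + \frac{5}{2} \cdot 9\right)\right) \left(-800\right) = \left(-945 + \left(13 + \frac{45}{2}\right)\right) \left(-800\right) = \left(-945 + \frac{71}{2}\right) \left(-800\right) = \left(- \frac{1819}{2}\right) \left(-800\right) = 727600$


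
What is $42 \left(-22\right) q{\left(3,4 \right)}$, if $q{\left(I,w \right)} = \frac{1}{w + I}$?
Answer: $-132$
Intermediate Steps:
$q{\left(I,w \right)} = \frac{1}{I + w}$
$42 \left(-22\right) q{\left(3,4 \right)} = \frac{42 \left(-22\right)}{3 + 4} = - \frac{924}{7} = \left(-924\right) \frac{1}{7} = -132$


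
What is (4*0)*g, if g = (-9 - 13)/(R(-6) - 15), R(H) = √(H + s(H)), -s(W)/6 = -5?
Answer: 0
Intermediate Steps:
s(W) = 30 (s(W) = -6*(-5) = 30)
R(H) = √(30 + H) (R(H) = √(H + 30) = √(30 + H))
g = -22/(-15 + 2*√6) (g = (-9 - 13)/(√(30 - 6) - 15) = -22/(√24 - 15) = -22/(2*√6 - 15) = -22/(-15 + 2*√6) ≈ 2.1780)
(4*0)*g = (4*0)*(110/67 + 44*√6/201) = 0*(110/67 + 44*√6/201) = 0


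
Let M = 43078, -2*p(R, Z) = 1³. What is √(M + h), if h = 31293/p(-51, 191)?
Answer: 2*I*√4877 ≈ 139.67*I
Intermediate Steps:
p(R, Z) = -½ (p(R, Z) = -½*1³ = -½*1 = -½)
h = -62586 (h = 31293/(-½) = 31293*(-2) = -62586)
√(M + h) = √(43078 - 62586) = √(-19508) = 2*I*√4877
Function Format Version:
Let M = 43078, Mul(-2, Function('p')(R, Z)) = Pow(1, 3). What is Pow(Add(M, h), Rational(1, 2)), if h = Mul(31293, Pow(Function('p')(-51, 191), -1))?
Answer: Mul(2, I, Pow(4877, Rational(1, 2))) ≈ Mul(139.67, I)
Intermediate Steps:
Function('p')(R, Z) = Rational(-1, 2) (Function('p')(R, Z) = Mul(Rational(-1, 2), Pow(1, 3)) = Mul(Rational(-1, 2), 1) = Rational(-1, 2))
h = -62586 (h = Mul(31293, Pow(Rational(-1, 2), -1)) = Mul(31293, -2) = -62586)
Pow(Add(M, h), Rational(1, 2)) = Pow(Add(43078, -62586), Rational(1, 2)) = Pow(-19508, Rational(1, 2)) = Mul(2, I, Pow(4877, Rational(1, 2)))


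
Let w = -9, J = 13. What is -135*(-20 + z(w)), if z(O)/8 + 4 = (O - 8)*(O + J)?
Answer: 80460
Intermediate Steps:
z(O) = -32 + 8*(-8 + O)*(13 + O) (z(O) = -32 + 8*((O - 8)*(O + 13)) = -32 + 8*((-8 + O)*(13 + O)) = -32 + 8*(-8 + O)*(13 + O))
-135*(-20 + z(w)) = -135*(-20 + (-864 + 8*(-9)**2 + 40*(-9))) = -135*(-20 + (-864 + 8*81 - 360)) = -135*(-20 + (-864 + 648 - 360)) = -135*(-20 - 576) = -135*(-596) = 80460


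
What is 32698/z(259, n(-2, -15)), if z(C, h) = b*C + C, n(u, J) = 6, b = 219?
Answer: 16349/28490 ≈ 0.57385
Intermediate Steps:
z(C, h) = 220*C (z(C, h) = 219*C + C = 220*C)
32698/z(259, n(-2, -15)) = 32698/((220*259)) = 32698/56980 = 32698*(1/56980) = 16349/28490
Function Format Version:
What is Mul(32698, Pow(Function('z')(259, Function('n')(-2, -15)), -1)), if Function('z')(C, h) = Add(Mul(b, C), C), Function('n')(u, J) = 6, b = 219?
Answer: Rational(16349, 28490) ≈ 0.57385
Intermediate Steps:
Function('z')(C, h) = Mul(220, C) (Function('z')(C, h) = Add(Mul(219, C), C) = Mul(220, C))
Mul(32698, Pow(Function('z')(259, Function('n')(-2, -15)), -1)) = Mul(32698, Pow(Mul(220, 259), -1)) = Mul(32698, Pow(56980, -1)) = Mul(32698, Rational(1, 56980)) = Rational(16349, 28490)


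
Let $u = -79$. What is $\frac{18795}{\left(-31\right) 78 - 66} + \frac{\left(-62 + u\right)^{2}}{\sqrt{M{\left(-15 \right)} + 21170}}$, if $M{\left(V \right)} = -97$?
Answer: $- \frac{6265}{828} + \frac{19881 \sqrt{21073}}{21073} \approx 129.39$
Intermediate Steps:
$\frac{18795}{\left(-31\right) 78 - 66} + \frac{\left(-62 + u\right)^{2}}{\sqrt{M{\left(-15 \right)} + 21170}} = \frac{18795}{\left(-31\right) 78 - 66} + \frac{\left(-62 - 79\right)^{2}}{\sqrt{-97 + 21170}} = \frac{18795}{-2418 - 66} + \frac{\left(-141\right)^{2}}{\sqrt{21073}} = \frac{18795}{-2484} + 19881 \frac{\sqrt{21073}}{21073} = 18795 \left(- \frac{1}{2484}\right) + \frac{19881 \sqrt{21073}}{21073} = - \frac{6265}{828} + \frac{19881 \sqrt{21073}}{21073}$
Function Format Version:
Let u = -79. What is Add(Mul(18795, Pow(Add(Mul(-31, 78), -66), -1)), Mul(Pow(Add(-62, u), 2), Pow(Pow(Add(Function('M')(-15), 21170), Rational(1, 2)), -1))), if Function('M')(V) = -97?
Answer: Add(Rational(-6265, 828), Mul(Rational(19881, 21073), Pow(21073, Rational(1, 2)))) ≈ 129.39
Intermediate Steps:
Add(Mul(18795, Pow(Add(Mul(-31, 78), -66), -1)), Mul(Pow(Add(-62, u), 2), Pow(Pow(Add(Function('M')(-15), 21170), Rational(1, 2)), -1))) = Add(Mul(18795, Pow(Add(Mul(-31, 78), -66), -1)), Mul(Pow(Add(-62, -79), 2), Pow(Pow(Add(-97, 21170), Rational(1, 2)), -1))) = Add(Mul(18795, Pow(Add(-2418, -66), -1)), Mul(Pow(-141, 2), Pow(Pow(21073, Rational(1, 2)), -1))) = Add(Mul(18795, Pow(-2484, -1)), Mul(19881, Mul(Rational(1, 21073), Pow(21073, Rational(1, 2))))) = Add(Mul(18795, Rational(-1, 2484)), Mul(Rational(19881, 21073), Pow(21073, Rational(1, 2)))) = Add(Rational(-6265, 828), Mul(Rational(19881, 21073), Pow(21073, Rational(1, 2))))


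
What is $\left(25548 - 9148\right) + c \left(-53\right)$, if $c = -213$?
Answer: $27689$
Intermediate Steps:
$\left(25548 - 9148\right) + c \left(-53\right) = \left(25548 - 9148\right) - -11289 = 16400 + 11289 = 27689$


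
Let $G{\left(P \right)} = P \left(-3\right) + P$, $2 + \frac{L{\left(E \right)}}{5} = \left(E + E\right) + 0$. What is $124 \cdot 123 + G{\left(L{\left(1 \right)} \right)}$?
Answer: $15252$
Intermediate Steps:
$L{\left(E \right)} = -10 + 10 E$ ($L{\left(E \right)} = -10 + 5 \left(\left(E + E\right) + 0\right) = -10 + 5 \left(2 E + 0\right) = -10 + 5 \cdot 2 E = -10 + 10 E$)
$G{\left(P \right)} = - 2 P$ ($G{\left(P \right)} = - 3 P + P = - 2 P$)
$124 \cdot 123 + G{\left(L{\left(1 \right)} \right)} = 124 \cdot 123 - 2 \left(-10 + 10 \cdot 1\right) = 15252 - 2 \left(-10 + 10\right) = 15252 - 0 = 15252 + 0 = 15252$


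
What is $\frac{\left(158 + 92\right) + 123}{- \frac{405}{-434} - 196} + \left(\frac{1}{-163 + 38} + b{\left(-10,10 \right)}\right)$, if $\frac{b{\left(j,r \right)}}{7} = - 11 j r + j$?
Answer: $\frac{80723201341}{10582375} \approx 7628.1$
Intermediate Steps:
$b{\left(j,r \right)} = 7 j - 77 j r$ ($b{\left(j,r \right)} = 7 \left(- 11 j r + j\right) = 7 \left(j - 11 j r\right) = 7 j - 77 j r$)
$\frac{\left(158 + 92\right) + 123}{- \frac{405}{-434} - 196} + \left(\frac{1}{-163 + 38} + b{\left(-10,10 \right)}\right) = \frac{\left(158 + 92\right) + 123}{- \frac{405}{-434} - 196} + \left(\frac{1}{-163 + 38} + 7 \left(-10\right) \left(1 - 110\right)\right) = \frac{250 + 123}{\left(-405\right) \left(- \frac{1}{434}\right) - 196} + \left(\frac{1}{-125} + 7 \left(-10\right) \left(1 - 110\right)\right) = \frac{373}{\frac{405}{434} - 196} - \left(\frac{1}{125} + 70 \left(-109\right)\right) = \frac{373}{- \frac{84659}{434}} + \left(- \frac{1}{125} + 7630\right) = 373 \left(- \frac{434}{84659}\right) + \frac{953749}{125} = - \frac{161882}{84659} + \frac{953749}{125} = \frac{80723201341}{10582375}$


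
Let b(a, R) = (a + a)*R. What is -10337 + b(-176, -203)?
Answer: 61119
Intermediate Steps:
b(a, R) = 2*R*a (b(a, R) = (2*a)*R = 2*R*a)
-10337 + b(-176, -203) = -10337 + 2*(-203)*(-176) = -10337 + 71456 = 61119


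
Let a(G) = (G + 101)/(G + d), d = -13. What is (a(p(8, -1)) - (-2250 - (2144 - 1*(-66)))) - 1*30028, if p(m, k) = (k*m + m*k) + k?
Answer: -127854/5 ≈ -25571.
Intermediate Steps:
p(m, k) = k + 2*k*m (p(m, k) = (k*m + k*m) + k = 2*k*m + k = k + 2*k*m)
a(G) = (101 + G)/(-13 + G) (a(G) = (G + 101)/(G - 13) = (101 + G)/(-13 + G))
(a(p(8, -1)) - (-2250 - (2144 - 1*(-66)))) - 1*30028 = ((101 - (1 + 2*8))/(-13 - (1 + 2*8)) - (-2250 - (2144 - 1*(-66)))) - 1*30028 = ((101 - (1 + 16))/(-13 - (1 + 16)) - (-2250 - (2144 + 66))) - 30028 = ((101 - 1*17)/(-13 - 1*17) - (-2250 - 1*2210)) - 30028 = ((101 - 17)/(-13 - 17) - (-2250 - 2210)) - 30028 = (84/(-30) - 1*(-4460)) - 30028 = (-1/30*84 + 4460) - 30028 = (-14/5 + 4460) - 30028 = 22286/5 - 30028 = -127854/5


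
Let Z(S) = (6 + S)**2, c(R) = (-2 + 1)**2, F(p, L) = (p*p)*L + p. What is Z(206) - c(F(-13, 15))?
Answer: 44943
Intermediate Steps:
F(p, L) = p + L*p**2 (F(p, L) = p**2*L + p = L*p**2 + p = p + L*p**2)
c(R) = 1 (c(R) = (-1)**2 = 1)
Z(206) - c(F(-13, 15)) = (6 + 206)**2 - 1*1 = 212**2 - 1 = 44944 - 1 = 44943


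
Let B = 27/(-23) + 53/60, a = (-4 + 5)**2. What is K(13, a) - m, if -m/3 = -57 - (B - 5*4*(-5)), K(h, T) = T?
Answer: -215799/460 ≈ -469.13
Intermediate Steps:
a = 1 (a = 1**2 = 1)
B = -401/1380 (B = 27*(-1/23) + 53*(1/60) = -27/23 + 53/60 = -401/1380 ≈ -0.29058)
m = 216259/460 (m = -3*(-57 - (-401/1380 - 5*4*(-5))) = -3*(-57 - (-401/1380 - 20*(-5))) = -3*(-57 - (-401/1380 + 100)) = -3*(-57 - 1*137599/1380) = -3*(-57 - 137599/1380) = -3*(-216259/1380) = 216259/460 ≈ 470.13)
K(13, a) - m = 1 - 1*216259/460 = 1 - 216259/460 = -215799/460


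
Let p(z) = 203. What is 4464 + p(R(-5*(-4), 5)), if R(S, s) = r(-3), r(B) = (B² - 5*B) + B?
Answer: 4667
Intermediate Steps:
r(B) = B² - 4*B
R(S, s) = 21 (R(S, s) = -3*(-4 - 3) = -3*(-7) = 21)
4464 + p(R(-5*(-4), 5)) = 4464 + 203 = 4667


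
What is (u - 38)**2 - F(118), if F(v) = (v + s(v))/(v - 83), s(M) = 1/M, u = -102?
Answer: 16186815/826 ≈ 19597.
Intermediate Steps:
F(v) = (v + 1/v)/(-83 + v) (F(v) = (v + 1/v)/(v - 83) = (v + 1/v)/(-83 + v))
(u - 38)**2 - F(118) = (-102 - 38)**2 - (1 + 118**2)/(118*(-83 + 118)) = (-140)**2 - (1 + 13924)/(118*35) = 19600 - 13925/(118*35) = 19600 - 1*2785/826 = 19600 - 2785/826 = 16186815/826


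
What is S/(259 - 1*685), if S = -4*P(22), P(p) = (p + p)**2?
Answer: 3872/213 ≈ 18.178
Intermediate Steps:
P(p) = 4*p**2 (P(p) = (2*p)**2 = 4*p**2)
S = -7744 (S = -16*22**2 = -16*484 = -4*1936 = -7744)
S/(259 - 1*685) = -7744/(259 - 1*685) = -7744/(259 - 685) = -7744/(-426) = -7744*(-1/426) = 3872/213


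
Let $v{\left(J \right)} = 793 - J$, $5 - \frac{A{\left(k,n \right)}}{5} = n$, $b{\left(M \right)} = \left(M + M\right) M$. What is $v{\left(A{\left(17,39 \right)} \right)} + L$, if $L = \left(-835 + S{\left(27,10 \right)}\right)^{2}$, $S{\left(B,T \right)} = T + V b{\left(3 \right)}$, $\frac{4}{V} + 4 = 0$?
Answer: $711612$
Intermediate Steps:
$V = -1$ ($V = \frac{4}{-4 + 0} = \frac{4}{-4} = 4 \left(- \frac{1}{4}\right) = -1$)
$b{\left(M \right)} = 2 M^{2}$ ($b{\left(M \right)} = 2 M M = 2 M^{2}$)
$A{\left(k,n \right)} = 25 - 5 n$
$S{\left(B,T \right)} = -18 + T$ ($S{\left(B,T \right)} = T - 2 \cdot 3^{2} = T - 2 \cdot 9 = T - 18 = -18 + T$)
$L = 710649$ ($L = \left(-835 + \left(-18 + 10\right)\right)^{2} = \left(-835 - 8\right)^{2} = \left(-843\right)^{2} = 710649$)
$v{\left(A{\left(17,39 \right)} \right)} + L = \left(793 - \left(25 - 195\right)\right) + 710649 = \left(793 - -170\right) + 710649 = \left(793 + 170\right) + 710649 = 963 + 710649 = 711612$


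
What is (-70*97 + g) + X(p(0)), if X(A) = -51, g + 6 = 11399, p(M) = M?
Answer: 4552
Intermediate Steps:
g = 11393 (g = -6 + 11399 = 11393)
(-70*97 + g) + X(p(0)) = (-70*97 + 11393) - 51 = (-6790 + 11393) - 51 = 4603 - 51 = 4552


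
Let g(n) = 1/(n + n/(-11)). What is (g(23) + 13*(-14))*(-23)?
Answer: 41849/10 ≈ 4184.9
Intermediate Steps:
g(n) = 11/(10*n) (g(n) = 1/(n + n*(-1/11)) = 1/(n - n/11) = 1/(10*n/11) = 11/(10*n))
(g(23) + 13*(-14))*(-23) = ((11/10)/23 + 13*(-14))*(-23) = ((11/10)*(1/23) - 182)*(-23) = (11/230 - 182)*(-23) = -41849/230*(-23) = 41849/10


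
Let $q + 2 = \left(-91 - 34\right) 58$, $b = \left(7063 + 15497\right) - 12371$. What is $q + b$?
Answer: $2937$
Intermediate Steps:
$b = 10189$ ($b = 22560 - 12371 = 10189$)
$q = -7252$ ($q = -2 + \left(-91 - 34\right) 58 = -2 - 7250 = -7252$)
$q + b = -7252 + 10189 = 2937$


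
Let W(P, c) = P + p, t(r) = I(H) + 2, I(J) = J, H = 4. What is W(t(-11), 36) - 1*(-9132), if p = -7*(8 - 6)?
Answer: 9124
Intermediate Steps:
t(r) = 6 (t(r) = 4 + 2 = 6)
p = -14 (p = -7*2 = -14)
W(P, c) = -14 + P (W(P, c) = P - 14 = -14 + P)
W(t(-11), 36) - 1*(-9132) = (-14 + 6) - 1*(-9132) = -8 + 9132 = 9124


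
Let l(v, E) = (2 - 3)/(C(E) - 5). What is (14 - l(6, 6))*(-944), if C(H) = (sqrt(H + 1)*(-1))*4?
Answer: -1154512/87 + 3776*sqrt(7)/87 ≈ -13155.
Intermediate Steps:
C(H) = -4*sqrt(1 + H) (C(H) = (sqrt(1 + H)*(-1))*4 = -sqrt(1 + H)*4 = -4*sqrt(1 + H))
l(v, E) = -1/(-5 - 4*sqrt(1 + E)) (l(v, E) = (2 - 3)/(-4*sqrt(1 + E) - 5) = -1/(-5 - 4*sqrt(1 + E)))
(14 - l(6, 6))*(-944) = (14 - 1/(5 + 4*sqrt(1 + 6)))*(-944) = (14 - 1/(5 + 4*sqrt(7)))*(-944) = -13216 + 944/(5 + 4*sqrt(7))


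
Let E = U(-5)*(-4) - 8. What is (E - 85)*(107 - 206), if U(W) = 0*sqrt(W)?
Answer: 9207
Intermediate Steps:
U(W) = 0
E = -8 (E = 0*(-4) - 8 = 0 - 8 = -8)
(E - 85)*(107 - 206) = (-8 - 85)*(107 - 206) = -93*(-99) = 9207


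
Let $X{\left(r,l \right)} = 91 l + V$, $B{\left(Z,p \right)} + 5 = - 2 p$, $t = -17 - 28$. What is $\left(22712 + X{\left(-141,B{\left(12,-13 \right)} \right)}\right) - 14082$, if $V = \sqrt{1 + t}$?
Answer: $10541 + 2 i \sqrt{11} \approx 10541.0 + 6.6332 i$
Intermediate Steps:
$t = -45$
$B{\left(Z,p \right)} = -5 - 2 p$
$V = 2 i \sqrt{11}$ ($V = \sqrt{1 - 45} = \sqrt{-44} = 2 i \sqrt{11} \approx 6.6332 i$)
$X{\left(r,l \right)} = 91 l + 2 i \sqrt{11}$
$\left(22712 + X{\left(-141,B{\left(12,-13 \right)} \right)}\right) - 14082 = \left(22712 + \left(91 \left(-5 - -26\right) + 2 i \sqrt{11}\right)\right) - 14082 = \left(22712 + \left(91 \left(-5 + 26\right) + 2 i \sqrt{11}\right)\right) - 14082 = \left(22712 + \left(91 \cdot 21 + 2 i \sqrt{11}\right)\right) - 14082 = \left(22712 + \left(1911 + 2 i \sqrt{11}\right)\right) - 14082 = \left(24623 + 2 i \sqrt{11}\right) - 14082 = 10541 + 2 i \sqrt{11}$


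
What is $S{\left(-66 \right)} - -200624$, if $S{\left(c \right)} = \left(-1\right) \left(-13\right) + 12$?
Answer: $200649$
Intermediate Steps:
$S{\left(c \right)} = 25$ ($S{\left(c \right)} = 13 + 12 = 25$)
$S{\left(-66 \right)} - -200624 = 25 - -200624 = 25 + 200624 = 200649$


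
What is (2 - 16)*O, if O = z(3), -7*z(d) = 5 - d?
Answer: 4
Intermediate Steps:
z(d) = -5/7 + d/7 (z(d) = -(5 - d)/7 = -5/7 + d/7)
O = -2/7 (O = -5/7 + (⅐)*3 = -5/7 + 3/7 = -2/7 ≈ -0.28571)
(2 - 16)*O = (2 - 16)*(-2/7) = -14*(-2/7) = 4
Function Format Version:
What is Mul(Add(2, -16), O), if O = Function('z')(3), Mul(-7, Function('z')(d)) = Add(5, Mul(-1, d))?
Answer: 4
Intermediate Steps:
Function('z')(d) = Add(Rational(-5, 7), Mul(Rational(1, 7), d)) (Function('z')(d) = Mul(Rational(-1, 7), Add(5, Mul(-1, d))) = Add(Rational(-5, 7), Mul(Rational(1, 7), d)))
O = Rational(-2, 7) (O = Add(Rational(-5, 7), Mul(Rational(1, 7), 3)) = Add(Rational(-5, 7), Rational(3, 7)) = Rational(-2, 7) ≈ -0.28571)
Mul(Add(2, -16), O) = Mul(Add(2, -16), Rational(-2, 7)) = Mul(-14, Rational(-2, 7)) = 4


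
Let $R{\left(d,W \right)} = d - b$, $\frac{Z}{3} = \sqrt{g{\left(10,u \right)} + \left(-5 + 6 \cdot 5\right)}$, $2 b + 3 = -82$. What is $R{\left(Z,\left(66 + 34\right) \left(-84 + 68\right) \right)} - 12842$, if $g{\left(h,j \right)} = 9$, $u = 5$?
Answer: $- \frac{25599}{2} + 3 \sqrt{34} \approx -12782.0$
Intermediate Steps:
$b = - \frac{85}{2}$ ($b = - \frac{3}{2} + \frac{1}{2} \left(-82\right) = - \frac{3}{2} - 41 = - \frac{85}{2} \approx -42.5$)
$Z = 3 \sqrt{34}$ ($Z = 3 \sqrt{9 + \left(-5 + 6 \cdot 5\right)} = 3 \sqrt{9 + \left(-5 + 30\right)} = 3 \sqrt{9 + 25} = 3 \sqrt{34} \approx 17.493$)
$R{\left(d,W \right)} = \frac{85}{2} + d$ ($R{\left(d,W \right)} = d - - \frac{85}{2} = d + \frac{85}{2} = \frac{85}{2} + d$)
$R{\left(Z,\left(66 + 34\right) \left(-84 + 68\right) \right)} - 12842 = \left(\frac{85}{2} + 3 \sqrt{34}\right) - 12842 = - \frac{25599}{2} + 3 \sqrt{34}$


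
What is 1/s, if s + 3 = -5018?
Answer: -1/5021 ≈ -0.00019916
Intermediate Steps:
s = -5021 (s = -3 - 5018 = -5021)
1/s = 1/(-5021) = -1/5021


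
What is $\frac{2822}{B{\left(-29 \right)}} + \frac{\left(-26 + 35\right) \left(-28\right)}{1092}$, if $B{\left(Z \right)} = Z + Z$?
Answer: $- \frac{18430}{377} \approx -48.886$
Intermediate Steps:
$B{\left(Z \right)} = 2 Z$
$\frac{2822}{B{\left(-29 \right)}} + \frac{\left(-26 + 35\right) \left(-28\right)}{1092} = \frac{2822}{2 \left(-29\right)} + \frac{\left(-26 + 35\right) \left(-28\right)}{1092} = \frac{2822}{-58} + 9 \left(-28\right) \frac{1}{1092} = 2822 \left(- \frac{1}{58}\right) - \frac{3}{13} = - \frac{1411}{29} - \frac{3}{13} = - \frac{18430}{377}$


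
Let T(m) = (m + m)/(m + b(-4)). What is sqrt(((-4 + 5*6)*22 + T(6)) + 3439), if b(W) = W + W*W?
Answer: sqrt(36105)/3 ≈ 63.338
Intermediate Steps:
b(W) = W + W**2
T(m) = 2*m/(12 + m) (T(m) = (m + m)/(m - 4*(1 - 4)) = (2*m)/(m - 4*(-3)) = (2*m)/(m + 12) = (2*m)/(12 + m) = 2*m/(12 + m))
sqrt(((-4 + 5*6)*22 + T(6)) + 3439) = sqrt(((-4 + 5*6)*22 + 2*6/(12 + 6)) + 3439) = sqrt(((-4 + 30)*22 + 2*6/18) + 3439) = sqrt((26*22 + 2*6*(1/18)) + 3439) = sqrt((572 + 2/3) + 3439) = sqrt(1718/3 + 3439) = sqrt(12035/3) = sqrt(36105)/3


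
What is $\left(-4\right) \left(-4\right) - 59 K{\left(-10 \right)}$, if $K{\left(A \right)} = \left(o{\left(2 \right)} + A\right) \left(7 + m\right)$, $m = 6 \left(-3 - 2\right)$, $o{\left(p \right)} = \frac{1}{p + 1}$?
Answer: $- \frac{39305}{3} \approx -13102.0$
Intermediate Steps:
$o{\left(p \right)} = \frac{1}{1 + p}$
$m = -30$ ($m = 6 \left(-5\right) = -30$)
$K{\left(A \right)} = - \frac{23}{3} - 23 A$ ($K{\left(A \right)} = \left(\frac{1}{1 + 2} + A\right) \left(7 - 30\right) = \left(\frac{1}{3} + A\right) \left(-23\right) = - \frac{23}{3} - 23 A$)
$\left(-4\right) \left(-4\right) - 59 K{\left(-10 \right)} = \left(-4\right) \left(-4\right) - 59 \left(- \frac{23}{3} - -230\right) = 16 - 59 \left(- \frac{23}{3} + 230\right) = 16 - \frac{39353}{3} = - \frac{39305}{3}$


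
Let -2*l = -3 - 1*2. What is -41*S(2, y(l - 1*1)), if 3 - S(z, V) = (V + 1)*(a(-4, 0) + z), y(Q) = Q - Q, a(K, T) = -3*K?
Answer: 451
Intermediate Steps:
l = 5/2 (l = -(-3 - 1*2)/2 = -(-3 - 2)/2 = -½*(-5) = 5/2 ≈ 2.5000)
y(Q) = 0
S(z, V) = 3 - (1 + V)*(12 + z) (S(z, V) = 3 - (V + 1)*(-3*(-4) + z) = 3 - (1 + V)*(12 + z))
-41*S(2, y(l - 1*1)) = -41*(-9 - 1*2 - 12*0 - 1*0*2) = -41*(-9 - 2 + 0 + 0) = -41*(-11) = 451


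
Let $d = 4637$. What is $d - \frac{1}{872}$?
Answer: $\frac{4043463}{872} \approx 4637.0$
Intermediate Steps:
$d - \frac{1}{872} = 4637 - \frac{1}{872} = \frac{4043463}{872}$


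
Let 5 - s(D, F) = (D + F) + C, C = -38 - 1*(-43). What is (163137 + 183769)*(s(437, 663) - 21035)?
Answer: -7678764310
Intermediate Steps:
C = 5 (C = -38 + 43 = 5)
s(D, F) = -D - F (s(D, F) = 5 - ((D + F) + 5) = 5 - (5 + D + F) = 5 + (-5 - D - F) = -D - F)
(163137 + 183769)*(s(437, 663) - 21035) = (163137 + 183769)*((-1*437 - 1*663) - 21035) = 346906*((-437 - 663) - 21035) = 346906*(-1100 - 21035) = 346906*(-22135) = -7678764310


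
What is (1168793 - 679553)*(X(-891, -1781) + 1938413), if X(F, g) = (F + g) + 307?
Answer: 947192123520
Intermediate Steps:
X(F, g) = 307 + F + g
(1168793 - 679553)*(X(-891, -1781) + 1938413) = (1168793 - 679553)*((307 - 891 - 1781) + 1938413) = 489240*(-2365 + 1938413) = 489240*1936048 = 947192123520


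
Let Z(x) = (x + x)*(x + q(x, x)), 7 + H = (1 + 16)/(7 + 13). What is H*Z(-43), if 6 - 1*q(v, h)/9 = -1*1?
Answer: 10578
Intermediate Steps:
q(v, h) = 63 (q(v, h) = 54 - (-9) = 54 - 9*(-1) = 54 + 9 = 63)
H = -123/20 (H = -7 + (1 + 16)/(7 + 13) = -7 + 17/20 = -123/20 ≈ -6.1500)
Z(x) = 2*x*(63 + x) (Z(x) = (x + x)*(x + 63) = (2*x)*(63 + x) = 2*x*(63 + x))
H*Z(-43) = -123*(-43)*(63 - 43)/10 = -123*(-43)*20/10 = -123/20*(-1720) = 10578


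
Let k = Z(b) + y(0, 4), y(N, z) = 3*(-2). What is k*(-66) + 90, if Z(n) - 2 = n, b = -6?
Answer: 750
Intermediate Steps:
y(N, z) = -6
Z(n) = 2 + n
k = -10 (k = (2 - 6) - 6 = -4 - 6 = -10)
k*(-66) + 90 = -10*(-66) + 90 = 660 + 90 = 750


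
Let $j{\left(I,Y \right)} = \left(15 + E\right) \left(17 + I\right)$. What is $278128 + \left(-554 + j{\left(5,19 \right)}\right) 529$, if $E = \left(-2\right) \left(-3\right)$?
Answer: $229460$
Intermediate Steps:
$E = 6$
$j{\left(I,Y \right)} = 357 + 21 I$ ($j{\left(I,Y \right)} = \left(15 + 6\right) \left(17 + I\right) = 21 \left(17 + I\right) = 357 + 21 I$)
$278128 + \left(-554 + j{\left(5,19 \right)}\right) 529 = 278128 + \left(-554 + \left(357 + 21 \cdot 5\right)\right) 529 = 278128 + \left(-554 + \left(357 + 105\right)\right) 529 = 278128 + \left(-554 + 462\right) 529 = 278128 - 48668 = 229460$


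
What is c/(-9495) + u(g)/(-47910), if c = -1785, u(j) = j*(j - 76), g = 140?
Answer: 329/336967 ≈ 0.00097636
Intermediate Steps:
u(j) = j*(-76 + j)
c/(-9495) + u(g)/(-47910) = -1785/(-9495) + (140*(-76 + 140))/(-47910) = -1785*(-1/9495) + (140*64)*(-1/47910) = 119/633 + 8960*(-1/47910) = 119/633 - 896/4791 = 329/336967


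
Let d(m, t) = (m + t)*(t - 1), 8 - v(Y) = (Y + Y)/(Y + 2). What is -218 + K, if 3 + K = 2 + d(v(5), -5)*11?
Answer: -2259/7 ≈ -322.71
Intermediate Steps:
v(Y) = 8 - 2*Y/(2 + Y) (v(Y) = 8 - (Y + Y)/(Y + 2) = 8 - 2*Y/(2 + Y))
d(m, t) = (-1 + t)*(m + t) (d(m, t) = (m + t)*(-1 + t) = (-1 + t)*(m + t))
K = -733/7 (K = -3 + (2 + ((-5)**2 - 2*(8 + 3*5)/(2 + 5) - 1*(-5) + (2*(8 + 3*5)/(2 + 5))*(-5))*11) = -3 + (2 + (25 - 2*(8 + 15)/7 + 5 + (2*(8 + 15)/7)*(-5))*11) = -3 + (2 + (25 - 2*23/7 + 5 + (2*(1/7)*23)*(-5))*11) = -3 + (2 + (25 - 1*46/7 + 5 + (46/7)*(-5))*11) = -3 + (2 + (25 - 46/7 + 5 - 230/7)*11) = -3 + (2 - 66/7*11) = -3 + (2 - 726/7) = -3 - 712/7 = -733/7 ≈ -104.71)
-218 + K = -218 - 733/7 = -2259/7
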